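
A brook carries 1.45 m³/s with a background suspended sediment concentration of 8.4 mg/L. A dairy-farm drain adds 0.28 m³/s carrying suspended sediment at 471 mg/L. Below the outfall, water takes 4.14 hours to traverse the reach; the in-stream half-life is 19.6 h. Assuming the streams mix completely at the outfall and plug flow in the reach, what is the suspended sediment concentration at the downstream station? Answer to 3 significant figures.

71.9 mg/L

Conservation of mass: C = (1.450·8.400 + 0.2800·471.0) / 1.730 = 144.1/1.730 = 83.27 mg/L.
Half-life 19.6 h → k = ln 2 / 19.6 = 0.03536 h⁻¹ = 0.8488 d⁻¹.
Decay over the reach: 83.27·exp(−kt) = 83.27·0.8638 = 71.93 mg/L.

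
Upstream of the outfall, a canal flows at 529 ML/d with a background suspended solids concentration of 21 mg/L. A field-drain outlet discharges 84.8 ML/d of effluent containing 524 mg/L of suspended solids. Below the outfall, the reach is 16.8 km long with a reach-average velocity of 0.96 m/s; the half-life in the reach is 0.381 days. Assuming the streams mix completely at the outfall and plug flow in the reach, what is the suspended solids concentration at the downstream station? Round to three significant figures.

62.6 mg/L

Flow-weighted average: C = (529.0·21.00 + 84.80·524.0) / 613.8 = 55540/613.8 = 90.49 mg/L.
Travel time t = 16.8·1000 / 0.96 = 17500 s = 4.861 h.
Half-life 0.381 d → k = ln 2 / 0.381 = 1.819 d⁻¹.
Applying C = C₀e^(−kt): 90.49 × 0.6918 = 62.60 mg/L.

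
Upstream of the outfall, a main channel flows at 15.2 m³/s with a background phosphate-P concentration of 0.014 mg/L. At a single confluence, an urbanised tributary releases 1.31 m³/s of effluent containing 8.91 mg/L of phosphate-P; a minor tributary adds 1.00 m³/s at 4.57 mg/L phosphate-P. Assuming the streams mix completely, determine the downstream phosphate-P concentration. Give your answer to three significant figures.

After mixing, C = (15.20·0.01400 + 1.310·8.910 + 1.000·4.570) / 17.51 = 16.45/17.51 = 0.9397 mg/L.

0.940 mg/L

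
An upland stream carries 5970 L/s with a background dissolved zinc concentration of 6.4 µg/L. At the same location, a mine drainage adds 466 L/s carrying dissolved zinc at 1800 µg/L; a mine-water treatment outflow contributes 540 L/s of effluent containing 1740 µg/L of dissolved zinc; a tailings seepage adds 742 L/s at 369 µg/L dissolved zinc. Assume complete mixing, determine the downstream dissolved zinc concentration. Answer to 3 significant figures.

Conservation of mass: C = (5970·6.400 + 466.0·1800 + 540.0·1740 + 742.0·369.0) / 7718 = 2090000/7718 = 270.8 µg/L.

271 µg/L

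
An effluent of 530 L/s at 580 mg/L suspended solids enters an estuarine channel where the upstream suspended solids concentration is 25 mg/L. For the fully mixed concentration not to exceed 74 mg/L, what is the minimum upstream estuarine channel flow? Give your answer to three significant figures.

Set C_mix = 74: (Q·25.00 + 530.0·580.0) / (Q + 530.0) = 74
→ Q = 530.0·(580.0 − 74)/(74 − 25.00) = 5473 L/s.

5470 L/s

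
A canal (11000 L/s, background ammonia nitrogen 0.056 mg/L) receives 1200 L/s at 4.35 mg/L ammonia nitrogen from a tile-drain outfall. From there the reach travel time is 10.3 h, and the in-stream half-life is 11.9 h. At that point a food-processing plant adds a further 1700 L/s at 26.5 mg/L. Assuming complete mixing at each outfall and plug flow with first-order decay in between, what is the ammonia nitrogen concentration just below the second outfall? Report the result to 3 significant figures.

3.47 mg/L

Flow-weighted average: C = (11000·0.05600 + 1200·4.350) / 12200 = 5836/12200 = 0.4784 mg/L; combined flow 12200 L/s.
Half-life 11.9 h → k = ln 2 / 11.9 = 0.05825 h⁻¹ = 1.398 d⁻¹.
After decay, C = 0.4784 × e^(−kt) = 0.4784 × 0.5488 = 0.2625 mg/L.
Second outfall: C = (12200·0.2625 + 1700·26.50)/13900 = 3.471 mg/L.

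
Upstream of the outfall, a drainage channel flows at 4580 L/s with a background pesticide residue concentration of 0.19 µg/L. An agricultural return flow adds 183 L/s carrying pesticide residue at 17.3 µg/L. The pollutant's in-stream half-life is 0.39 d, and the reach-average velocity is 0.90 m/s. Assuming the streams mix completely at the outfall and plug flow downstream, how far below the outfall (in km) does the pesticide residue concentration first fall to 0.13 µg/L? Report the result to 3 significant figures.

82.0 km

Mixed concentration C = ΣQC/ΣQ = (4580·0.1900 + 183.0·17.30) / 4763 = 4036/4763 = 0.8474 µg/L.
Half-life 0.39 d → k = ln 2 / 0.39 = 1.777 d⁻¹.
Set 0.8474·exp(−k·t) = 0.13 → t = ln(0.8474/0.13)/k = 91130 s = 25.31 h.
Distance = v·t = 0.90·91130 = 82020 m = 82.02 km.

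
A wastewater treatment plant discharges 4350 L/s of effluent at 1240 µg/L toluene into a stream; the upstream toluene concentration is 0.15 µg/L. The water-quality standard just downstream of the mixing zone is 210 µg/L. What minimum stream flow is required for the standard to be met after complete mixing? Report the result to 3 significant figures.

21400 L/s

Set C_mix = 210: (Q·0.1500 + 4350·1240) / (Q + 4350) = 210
→ Q = 4350·(1240 − 210)/(210 − 0.1500) = 21350 L/s.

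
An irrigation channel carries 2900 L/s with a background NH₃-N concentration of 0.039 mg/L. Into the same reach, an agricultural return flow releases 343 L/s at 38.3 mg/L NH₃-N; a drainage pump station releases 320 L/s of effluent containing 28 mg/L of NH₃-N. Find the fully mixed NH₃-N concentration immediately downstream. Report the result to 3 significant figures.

Conservation of mass: C = (2900·0.03900 + 343.0·38.30 + 320.0·28.00) / 3563 = 22210/3563 = 6.234 mg/L.

6.23 mg/L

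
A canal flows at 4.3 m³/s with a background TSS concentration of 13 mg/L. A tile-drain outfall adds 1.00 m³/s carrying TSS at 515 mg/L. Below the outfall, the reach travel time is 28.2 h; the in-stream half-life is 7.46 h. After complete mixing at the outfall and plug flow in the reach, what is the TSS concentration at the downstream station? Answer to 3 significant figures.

7.84 mg/L

Flow-weighted average: C = (4.300·13.00 + 1.000·515.0) / 5.300 = 570.9/5.300 = 107.7 mg/L.
Half-life 7.46 h → k = ln 2 / 7.46 = 0.09292 h⁻¹ = 2.230 d⁻¹.
Applying C = C₀e^(−kt): 107.7 × 0.07279 = 7.840 mg/L.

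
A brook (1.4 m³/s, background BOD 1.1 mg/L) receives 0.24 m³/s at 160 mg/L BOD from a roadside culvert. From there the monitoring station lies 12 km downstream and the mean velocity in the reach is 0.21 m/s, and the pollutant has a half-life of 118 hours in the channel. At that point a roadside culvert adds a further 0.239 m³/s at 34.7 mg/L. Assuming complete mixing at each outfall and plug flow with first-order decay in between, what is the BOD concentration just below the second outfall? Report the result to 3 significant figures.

After mixing, C = (1.400·1.100 + 0.2400·160.0) / 1.640 = 39.94/1.640 = 24.35 mg/L; combined flow 1.640 m³/s.
Travel time t = 12·1000 / 0.21 = 57140 s = 15.87 h.
Half-life 118 h → k = ln 2 / 118 = 0.005874 h⁻¹ = 0.1410 d⁻¹.
After decay, C = 24.35 × e^(−kt) = 24.35 × 0.9110 = 22.19 mg/L.
Second outfall: C = (1.640·22.19 + 0.2390·34.70)/1.879 = 23.78 mg/L.

23.8 mg/L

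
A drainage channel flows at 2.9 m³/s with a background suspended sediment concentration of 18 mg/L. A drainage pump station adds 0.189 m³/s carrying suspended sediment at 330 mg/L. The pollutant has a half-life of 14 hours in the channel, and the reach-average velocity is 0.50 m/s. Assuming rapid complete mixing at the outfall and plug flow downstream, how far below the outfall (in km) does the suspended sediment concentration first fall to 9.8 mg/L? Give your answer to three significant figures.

After mixing, C = (2.900·18.00 + 0.1890·330.0) / 3.089 = 114.6/3.089 = 37.09 mg/L.
Half-life 14 h → k = ln 2 / 14 = 0.04951 h⁻¹ = 1.188 d⁻¹.
Set 37.09·exp(−k·t) = 9.8 → t = ln(37.09/9.8)/k = 96780 s = 26.88 h.
Distance = v·t = 0.50·96780 = 48390 m = 48.39 km.

48.4 km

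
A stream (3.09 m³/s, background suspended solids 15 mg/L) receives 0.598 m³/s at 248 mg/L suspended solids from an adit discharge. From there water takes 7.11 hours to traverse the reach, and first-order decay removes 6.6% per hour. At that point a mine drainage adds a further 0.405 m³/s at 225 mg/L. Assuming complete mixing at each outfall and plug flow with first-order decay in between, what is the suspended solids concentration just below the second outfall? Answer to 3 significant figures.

51.5 mg/L

Conservation of mass: C = (3.090·15.00 + 0.5980·248.0) / 3.688 = 194.7/3.688 = 52.78 mg/L; combined flow 3.688 m³/s.
6.6%/h lost → k = −ln(1 − 0.066) = 0.06828 h⁻¹.
Applying C = C₀e^(−kt): 52.78 × 0.6154 = 32.48 mg/L.
Second outfall: C = (3.688·32.48 + 0.4050·225.0)/4.093 = 51.53 mg/L.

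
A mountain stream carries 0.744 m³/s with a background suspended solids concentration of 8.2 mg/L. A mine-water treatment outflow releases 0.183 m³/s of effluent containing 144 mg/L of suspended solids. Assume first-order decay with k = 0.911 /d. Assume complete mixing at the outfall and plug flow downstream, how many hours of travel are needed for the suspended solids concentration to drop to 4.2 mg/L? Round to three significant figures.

55.9 h

Mixed concentration C = ΣQC/ΣQ = (0.7440·8.200 + 0.1830·144.0) / 0.9270 = 32.45/0.9270 = 35.01 mg/L.
35.01·exp(−k·t) = 4.2 → t = ln(35.01/4.2)/k = 201100 s = 55.86 h.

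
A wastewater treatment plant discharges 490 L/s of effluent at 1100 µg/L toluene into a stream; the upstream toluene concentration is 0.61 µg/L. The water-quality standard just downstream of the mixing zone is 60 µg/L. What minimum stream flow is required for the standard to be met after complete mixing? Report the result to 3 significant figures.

8580 L/s

Set C_mix = 60: (Q·0.6100 + 490.0·1100) / (Q + 490.0) = 60
→ Q = 490.0·(1100 − 60)/(60 − 0.6100) = 8581 L/s.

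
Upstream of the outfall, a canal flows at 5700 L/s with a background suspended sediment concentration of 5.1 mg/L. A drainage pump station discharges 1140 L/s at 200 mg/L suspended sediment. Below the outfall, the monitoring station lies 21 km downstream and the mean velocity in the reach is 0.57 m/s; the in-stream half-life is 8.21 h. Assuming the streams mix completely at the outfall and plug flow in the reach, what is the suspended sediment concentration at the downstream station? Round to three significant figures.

Mass balance: C = (5700·5.100 + 1140·200.0) / 6840 = 257100/6840 = 37.58 mg/L.
Travel time t = 21·1000 / 0.57 = 36840 s = 10.23 h.
Half-life 8.21 h → k = ln 2 / 8.21 = 0.08443 h⁻¹ = 2.026 d⁻¹.
After decay, C = 37.58 × e^(−kt) = 37.58 × 0.4215 = 15.84 mg/L.

15.8 mg/L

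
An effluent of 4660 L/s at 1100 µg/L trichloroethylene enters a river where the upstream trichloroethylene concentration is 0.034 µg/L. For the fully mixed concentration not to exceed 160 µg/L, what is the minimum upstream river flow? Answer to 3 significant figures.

Set C_mix = 160: (Q·0.03400 + 4660·1100) / (Q + 4660) = 160
→ Q = 4660·(1100 − 160)/(160 − 0.03400) = 27380 L/s.

27400 L/s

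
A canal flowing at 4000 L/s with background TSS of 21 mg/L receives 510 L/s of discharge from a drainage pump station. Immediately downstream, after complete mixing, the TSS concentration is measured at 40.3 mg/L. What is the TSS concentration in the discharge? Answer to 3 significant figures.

Mass balance: 4000·21.00 + 510.0·Cₑ = 4510·40.30
→ Cₑ = (4510·40.30 − 4000·21.00) / 510.0 = 191.7 mg/L.

192 mg/L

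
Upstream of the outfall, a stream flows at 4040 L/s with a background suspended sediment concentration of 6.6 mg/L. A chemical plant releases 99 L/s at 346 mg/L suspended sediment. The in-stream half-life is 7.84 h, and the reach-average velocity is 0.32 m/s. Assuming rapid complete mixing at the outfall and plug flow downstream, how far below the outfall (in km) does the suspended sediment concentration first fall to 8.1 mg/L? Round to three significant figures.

Flow-weighted average: C = (4040·6.600 + 99.00·346.0) / 4139 = 60920/4139 = 14.72 mg/L.
Half-life 7.84 h → k = ln 2 / 7.84 = 0.08841 h⁻¹ = 2.122 d⁻¹.
Set 14.72·exp(−k·t) = 8.1 → t = ln(14.72/8.1)/k = 24320 s = 6.755 h.
Distance = v·t = 0.32·24320 = 7782 m = 7.782 km.

7.78 km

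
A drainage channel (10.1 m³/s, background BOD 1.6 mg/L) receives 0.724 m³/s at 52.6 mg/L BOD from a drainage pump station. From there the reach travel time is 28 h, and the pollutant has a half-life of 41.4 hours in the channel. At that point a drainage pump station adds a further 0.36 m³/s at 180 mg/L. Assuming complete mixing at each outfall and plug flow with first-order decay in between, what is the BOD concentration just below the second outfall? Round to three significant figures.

Mass balance: C = (10.10·1.600 + 0.7240·52.60) / 10.82 = 54.24/10.82 = 5.011 mg/L; combined flow 10.82 m³/s.
Half-life 41.4 h → k = ln 2 / 41.4 = 0.01674 h⁻¹ = 0.4018 d⁻¹.
Applying C = C₀e^(−kt): 5.011 × 0.6258 = 3.136 mg/L.
At the second outfall, C = (10.82·3.136 + 0.3600·180.0) / (10.82 + 0.3600) = 8.829 mg/L.

8.83 mg/L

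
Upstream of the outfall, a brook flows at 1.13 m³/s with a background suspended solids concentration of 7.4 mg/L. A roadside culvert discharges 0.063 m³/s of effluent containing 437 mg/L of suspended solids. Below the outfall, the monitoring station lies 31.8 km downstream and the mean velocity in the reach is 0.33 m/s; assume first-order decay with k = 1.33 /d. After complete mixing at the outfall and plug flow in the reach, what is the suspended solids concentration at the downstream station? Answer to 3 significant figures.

Flow-weighted average: C = (1.130·7.400 + 0.06300·437.0) / 1.193 = 35.89/1.193 = 30.09 mg/L.
Travel time t = 31.8·1000 / 0.33 = 96360 s = 26.77 h.
Applying C = C₀e^(−kt): 30.09 × 0.2269 = 6.826 mg/L.

6.83 mg/L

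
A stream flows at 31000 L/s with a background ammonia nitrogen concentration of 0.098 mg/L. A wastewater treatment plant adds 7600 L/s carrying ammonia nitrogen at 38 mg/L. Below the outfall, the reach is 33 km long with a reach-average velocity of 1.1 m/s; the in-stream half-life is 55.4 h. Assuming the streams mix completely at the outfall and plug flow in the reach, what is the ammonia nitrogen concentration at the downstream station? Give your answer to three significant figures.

Mixed concentration C = ΣQC/ΣQ = (31000·0.09800 + 7600·38.00) / 38600 = 291800/38600 = 7.561 mg/L.
Travel time t = 33·1000 / 1.1 = 30000 s = 8.333 h.
Half-life 55.4 h → k = ln 2 / 55.4 = 0.01251 h⁻¹ = 0.3003 d⁻¹.
Decay over the reach: 7.561·exp(−kt) = 7.561·0.9010 = 6.812 mg/L.

6.81 mg/L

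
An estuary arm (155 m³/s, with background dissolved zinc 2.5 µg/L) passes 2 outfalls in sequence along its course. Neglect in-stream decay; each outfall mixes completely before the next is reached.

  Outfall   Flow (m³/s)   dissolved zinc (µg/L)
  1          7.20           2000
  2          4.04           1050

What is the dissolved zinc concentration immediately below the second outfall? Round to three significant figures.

114 µg/L

Below outfall 1: Q → 162.2 m³/s, C = (155.0·2.500 + 7.200·2000)/162.2 = 91.17 µg/L.
Below outfall 2: Q → 166.2 m³/s, C = (162.2·91.17 + 4.040·1050)/166.2 = 114.5 µg/L.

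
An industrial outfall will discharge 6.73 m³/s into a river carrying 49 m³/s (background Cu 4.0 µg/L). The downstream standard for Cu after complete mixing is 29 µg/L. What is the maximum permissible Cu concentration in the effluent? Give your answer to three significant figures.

211 µg/L

At the limit, (Qr·Cr + Qe·Cₑ)/(Qr + Qe) = 29:
Cₑ = (55.73·29 − 49.00·4.000) / 6.730 = 211.0 µg/L.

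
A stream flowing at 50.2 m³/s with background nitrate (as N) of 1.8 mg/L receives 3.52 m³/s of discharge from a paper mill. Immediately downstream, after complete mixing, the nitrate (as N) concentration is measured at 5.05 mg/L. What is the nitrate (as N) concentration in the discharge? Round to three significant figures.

Mass balance: 50.20·1.800 + 3.520·Cₑ = 53.72·5.050
→ Cₑ = (53.72·5.050 − 50.20·1.800) / 3.520 = 51.40 mg/L.

51.4 mg/L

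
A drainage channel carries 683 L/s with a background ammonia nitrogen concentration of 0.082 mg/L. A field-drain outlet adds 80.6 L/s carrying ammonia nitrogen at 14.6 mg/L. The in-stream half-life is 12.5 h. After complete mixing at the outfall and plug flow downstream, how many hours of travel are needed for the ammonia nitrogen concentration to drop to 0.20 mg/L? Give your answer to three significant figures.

37.7 h

Conservation of mass: C = (683.0·0.08200 + 80.60·14.60) / 763.6 = 1233/763.6 = 1.614 mg/L.
Half-life 12.5 h → k = ln 2 / 12.5 = 0.05545 h⁻¹ = 1.331 d⁻¹.
1.614·exp(−k·t) = 0.20 → t = ln(1.614/0.20)/k = 135600 s = 37.66 h.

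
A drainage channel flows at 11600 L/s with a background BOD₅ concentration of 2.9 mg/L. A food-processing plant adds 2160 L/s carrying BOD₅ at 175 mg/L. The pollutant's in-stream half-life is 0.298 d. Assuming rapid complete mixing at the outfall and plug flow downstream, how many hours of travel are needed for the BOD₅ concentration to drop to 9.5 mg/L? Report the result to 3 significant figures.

11.8 h

Flow-weighted average: C = (11600·2.900 + 2160·175.0) / 13760 = 411600/13760 = 29.92 mg/L.
Half-life 0.298 d → k = ln 2 / 0.298 = 2.326 d⁻¹.
29.92·exp(−k·t) = 9.5 → t = ln(29.92/9.5)/k = 42610 s = 11.84 h.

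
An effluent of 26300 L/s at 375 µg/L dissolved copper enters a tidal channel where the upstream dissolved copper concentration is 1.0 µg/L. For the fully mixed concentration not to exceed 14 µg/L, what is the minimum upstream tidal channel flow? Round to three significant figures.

Set C_mix = 14: (Q·1.000 + 26300·375.0) / (Q + 26300) = 14
→ Q = 26300·(375.0 − 14)/(14 − 1.000) = 730300 L/s.

730000 L/s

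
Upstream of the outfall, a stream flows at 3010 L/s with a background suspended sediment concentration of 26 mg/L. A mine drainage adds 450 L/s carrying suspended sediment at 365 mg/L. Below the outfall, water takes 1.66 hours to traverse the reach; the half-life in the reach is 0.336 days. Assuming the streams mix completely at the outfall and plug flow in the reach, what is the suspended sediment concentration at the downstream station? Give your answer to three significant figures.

60.8 mg/L

Flow-weighted average: C = (3010·26.00 + 450.0·365.0) / 3460 = 242500/3460 = 70.09 mg/L.
Half-life 0.336 d → k = ln 2 / 0.336 = 2.063 d⁻¹.
First-order decay: C = 70.09·exp(−k·t) = 70.09·0.8670 = 60.77 mg/L.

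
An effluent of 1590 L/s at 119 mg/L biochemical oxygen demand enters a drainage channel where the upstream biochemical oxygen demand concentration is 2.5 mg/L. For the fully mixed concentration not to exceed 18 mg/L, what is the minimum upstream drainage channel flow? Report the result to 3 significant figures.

Set C_mix = 18: (Q·2.500 + 1590·119.0) / (Q + 1590) = 18
→ Q = 1590·(119.0 − 18)/(18 − 2.500) = 10360 L/s.

10400 L/s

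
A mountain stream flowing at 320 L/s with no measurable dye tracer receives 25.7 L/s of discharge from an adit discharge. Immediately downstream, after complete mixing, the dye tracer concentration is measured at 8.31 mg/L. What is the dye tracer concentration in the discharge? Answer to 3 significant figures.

112 mg/L

Mass balance: 320.0·0 + 25.70·Cₑ = 345.7·8.310
→ Cₑ = (345.7·8.310 − 320.0·0) / 25.70 = 111.8 mg/L.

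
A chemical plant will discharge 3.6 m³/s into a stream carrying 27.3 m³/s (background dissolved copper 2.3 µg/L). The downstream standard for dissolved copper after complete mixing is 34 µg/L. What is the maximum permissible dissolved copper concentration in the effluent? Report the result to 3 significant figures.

At the limit, (Qr·Cr + Qe·Cₑ)/(Qr + Qe) = 34:
Cₑ = (30.90·34 − 27.30·2.300) / 3.600 = 274.4 µg/L.

274 µg/L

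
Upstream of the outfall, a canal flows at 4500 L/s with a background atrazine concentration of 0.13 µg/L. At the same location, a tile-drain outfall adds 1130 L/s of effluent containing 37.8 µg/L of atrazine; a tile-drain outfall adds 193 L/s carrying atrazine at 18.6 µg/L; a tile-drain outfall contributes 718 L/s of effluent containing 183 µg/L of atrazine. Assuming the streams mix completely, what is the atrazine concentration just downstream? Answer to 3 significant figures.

27.3 µg/L

Flow-weighted average: C = (4500·0.1300 + 1130·37.80 + 193.0·18.60 + 718.0·183.0) / 6541 = 178300/6541 = 27.26 µg/L.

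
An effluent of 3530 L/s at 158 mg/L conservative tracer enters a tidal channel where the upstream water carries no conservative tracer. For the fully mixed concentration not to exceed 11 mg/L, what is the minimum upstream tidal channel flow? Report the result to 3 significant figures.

Set C_mix = 11: (Q·0 + 3530·158.0) / (Q + 3530) = 11
→ Q = 3530·(158.0 − 11)/(11 − 0) = 47170 L/s.

47200 L/s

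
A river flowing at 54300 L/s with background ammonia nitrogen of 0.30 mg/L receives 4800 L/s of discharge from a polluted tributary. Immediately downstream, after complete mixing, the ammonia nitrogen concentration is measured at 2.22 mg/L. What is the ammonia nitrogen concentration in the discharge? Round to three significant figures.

Mass balance: 54300·0.3000 + 4800·Cₑ = 59100·2.220
→ Cₑ = (59100·2.220 − 54300·0.3000) / 4800 = 23.94 mg/L.

23.9 mg/L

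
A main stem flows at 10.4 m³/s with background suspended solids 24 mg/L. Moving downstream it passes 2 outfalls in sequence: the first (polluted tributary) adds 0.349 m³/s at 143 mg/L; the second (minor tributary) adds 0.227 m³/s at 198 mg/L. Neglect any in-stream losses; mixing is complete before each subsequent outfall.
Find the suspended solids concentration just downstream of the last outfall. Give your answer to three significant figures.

31.4 mg/L

Outfall 1: combined Q = 10.75 m³/s; C = (10.40·24.00 + 0.3490·143.0)/10.75 = 27.86 mg/L.
Outfall 2: combined Q = 10.98 m³/s; C = (10.75·27.86 + 0.2270·198.0)/10.98 = 31.38 mg/L.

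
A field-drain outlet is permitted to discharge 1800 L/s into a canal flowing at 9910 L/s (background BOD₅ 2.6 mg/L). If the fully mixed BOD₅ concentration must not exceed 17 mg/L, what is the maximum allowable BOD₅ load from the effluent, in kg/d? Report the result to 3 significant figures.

Mass balance at the limit: 9910·2.600 + 1800·Cₑ = 11710·17 → Cₑ = 96.28 mg/L.
1800 L/s = 1.800 m³/s. Load = 1.800 m³/s × 96.28 g/m³ × 86 400 s/d = 14970 kg/d.

15000 kg/d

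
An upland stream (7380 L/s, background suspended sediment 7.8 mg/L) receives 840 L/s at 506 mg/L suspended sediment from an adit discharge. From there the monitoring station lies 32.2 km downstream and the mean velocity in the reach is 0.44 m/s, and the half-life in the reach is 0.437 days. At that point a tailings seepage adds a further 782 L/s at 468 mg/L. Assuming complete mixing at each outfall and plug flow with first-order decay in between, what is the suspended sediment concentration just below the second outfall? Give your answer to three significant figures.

Flow-weighted average: C = (7380·7.800 + 840.0·506.0) / 8220 = 482600/8220 = 58.71 mg/L; combined flow 8220 L/s.
Travel time t = 32.2·1000 / 0.44 = 73180 s = 20.33 h.
Half-life 0.437 d → k = ln 2 / 0.437 = 1.586 d⁻¹.
Decay over the reach: 58.71·exp(−kt) = 58.71·0.2609 = 15.32 mg/L.
At the second outfall, C = (8220·15.32 + 782.0·468.0) / (8220 + 782.0) = 54.64 mg/L.

54.6 mg/L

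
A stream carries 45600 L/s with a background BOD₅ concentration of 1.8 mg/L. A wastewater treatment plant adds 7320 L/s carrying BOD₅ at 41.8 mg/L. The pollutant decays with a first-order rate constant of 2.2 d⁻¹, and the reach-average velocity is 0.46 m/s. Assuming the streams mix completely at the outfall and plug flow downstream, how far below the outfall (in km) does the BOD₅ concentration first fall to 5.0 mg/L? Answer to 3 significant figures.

Flow-weighted average: C = (45600·1.800 + 7320·41.80) / 52920 = 388100/52920 = 7.333 mg/L.
Set 7.333·exp(−k·t) = 5.0 → t = ln(7.333/5.0)/k = 15040 s = 4.177 h.
Distance = v·t = 0.46·15040 = 6918 m = 6.918 km.

6.92 km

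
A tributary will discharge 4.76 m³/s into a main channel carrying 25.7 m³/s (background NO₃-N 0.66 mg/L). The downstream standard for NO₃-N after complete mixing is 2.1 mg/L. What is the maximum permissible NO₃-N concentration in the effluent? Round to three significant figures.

At the limit, (Qr·Cr + Qe·Cₑ)/(Qr + Qe) = 2.1:
Cₑ = (30.46·2.1 − 25.70·0.6600) / 4.760 = 9.875 mg/L.

9.87 mg/L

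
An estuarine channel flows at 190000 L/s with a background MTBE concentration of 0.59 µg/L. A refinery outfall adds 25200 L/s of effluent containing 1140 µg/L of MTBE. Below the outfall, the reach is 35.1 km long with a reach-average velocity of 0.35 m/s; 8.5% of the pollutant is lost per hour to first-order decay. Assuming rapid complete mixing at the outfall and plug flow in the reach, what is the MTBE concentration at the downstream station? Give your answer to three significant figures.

Conservation of mass: C = (190000·0.5900 + 25200·1140) / 215200 = 28840000/215200 = 134.0 µg/L.
Travel time t = 35.1·1000 / 0.35 = 100300 s = 27.86 h.
8.5%/h lost → k = −ln(1 − 0.085) = 0.08883 h⁻¹.
Decay over the reach: 134.0·exp(−kt) = 134.0·0.08420 = 11.28 µg/L.

11.3 µg/L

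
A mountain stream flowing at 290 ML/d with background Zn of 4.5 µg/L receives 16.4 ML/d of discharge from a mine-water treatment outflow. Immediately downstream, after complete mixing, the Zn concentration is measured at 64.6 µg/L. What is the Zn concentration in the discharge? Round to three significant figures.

1130 µg/L

Mass balance: 290.0·4.500 + 16.40·Cₑ = 306.4·64.60
→ Cₑ = (306.4·64.60 − 290.0·4.500) / 16.40 = 1127 µg/L.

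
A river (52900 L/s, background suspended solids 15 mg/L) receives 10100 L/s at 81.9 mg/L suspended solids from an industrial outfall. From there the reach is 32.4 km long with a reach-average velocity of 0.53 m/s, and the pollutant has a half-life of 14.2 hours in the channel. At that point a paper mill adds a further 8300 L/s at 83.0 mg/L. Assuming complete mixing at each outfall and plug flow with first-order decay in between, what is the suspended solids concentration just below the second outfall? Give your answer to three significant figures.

19.6 mg/L

Flow-weighted average: C = (52900·15.00 + 10100·81.90) / 63000 = 1621000/63000 = 25.73 mg/L; combined flow 63000 L/s.
Travel time t = 32.4·1000 / 0.53 = 61130 s = 16.98 h.
Half-life 14.2 h → k = ln 2 / 14.2 = 0.04881 h⁻¹ = 1.172 d⁻¹.
First-order decay: C = 25.73·exp(−k·t) = 25.73·0.4365 = 11.23 mg/L.
At the second outfall, C = (63000·11.23 + 8300·83.00) / (63000 + 8300) = 19.58 mg/L.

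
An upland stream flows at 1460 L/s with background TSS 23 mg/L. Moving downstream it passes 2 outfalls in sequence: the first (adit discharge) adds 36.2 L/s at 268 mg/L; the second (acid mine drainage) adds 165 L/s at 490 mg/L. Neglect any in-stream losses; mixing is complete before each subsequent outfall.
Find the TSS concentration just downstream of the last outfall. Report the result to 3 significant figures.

74.7 mg/L

After outfall 1: Q = 1460 + 36.20 = 1496 L/s; C = (1460·23.00 + 36.20·268.0)/1496 = 28.93 mg/L.
After outfall 2: Q = 1496 + 165.0 = 1661 L/s; C = (1496·28.93 + 165.0·490.0)/1661 = 74.72 mg/L.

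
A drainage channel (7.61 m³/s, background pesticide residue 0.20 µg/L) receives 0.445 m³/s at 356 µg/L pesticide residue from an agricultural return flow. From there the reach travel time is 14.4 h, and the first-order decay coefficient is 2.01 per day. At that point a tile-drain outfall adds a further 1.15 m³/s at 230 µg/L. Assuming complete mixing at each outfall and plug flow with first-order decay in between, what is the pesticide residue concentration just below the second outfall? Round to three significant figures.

Mass balance: C = (7.610·0.2000 + 0.4450·356.0) / 8.055 = 159.9/8.055 = 19.86 µg/L; combined flow 8.055 m³/s.
Decay over the reach: 19.86·exp(−kt) = 19.86·0.2994 = 5.945 µg/L.
Second outfall: C = (8.055·5.945 + 1.150·230.0)/9.205 = 33.94 µg/L.

33.9 µg/L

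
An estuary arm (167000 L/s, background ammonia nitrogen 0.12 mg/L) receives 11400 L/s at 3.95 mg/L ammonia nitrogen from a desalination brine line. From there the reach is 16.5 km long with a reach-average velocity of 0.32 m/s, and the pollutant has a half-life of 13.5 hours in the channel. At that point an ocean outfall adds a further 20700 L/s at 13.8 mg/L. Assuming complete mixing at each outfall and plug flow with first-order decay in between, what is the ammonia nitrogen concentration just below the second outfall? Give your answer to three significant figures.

1.59 mg/L

Conservation of mass: C = (167000·0.1200 + 11400·3.950) / 178400 = 65070/178400 = 0.3647 mg/L; combined flow 178400 L/s.
Travel time t = 16.5·1000 / 0.32 = 51560 s = 14.32 h.
Half-life 13.5 h → k = ln 2 / 13.5 = 0.05134 h⁻¹ = 1.232 d⁻¹.
Decay over the reach: 0.3647·exp(−kt) = 0.3647·0.4793 = 0.1748 mg/L.
Second outfall: C = (178400·0.1748 + 20700·13.80)/199100 = 1.591 mg/L.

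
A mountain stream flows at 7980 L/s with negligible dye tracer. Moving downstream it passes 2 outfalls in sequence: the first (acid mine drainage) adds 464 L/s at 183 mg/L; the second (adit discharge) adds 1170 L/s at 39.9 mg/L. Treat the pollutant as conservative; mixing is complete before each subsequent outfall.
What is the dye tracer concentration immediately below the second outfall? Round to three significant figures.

13.7 mg/L

After outfall 1: Q = 7980 + 464.0 = 8444 L/s; C = (7980·0 + 464.0·183.0)/8444 = 10.06 mg/L.
After outfall 2: Q = 8444 + 1170 = 9614 L/s; C = (8444·10.06 + 1170·39.90)/9614 = 13.69 mg/L.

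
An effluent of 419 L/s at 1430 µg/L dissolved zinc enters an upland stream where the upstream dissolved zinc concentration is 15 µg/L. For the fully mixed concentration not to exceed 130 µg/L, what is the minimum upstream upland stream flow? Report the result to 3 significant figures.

Set C_mix = 130: (Q·15.00 + 419.0·1430) / (Q + 419.0) = 130
→ Q = 419.0·(1430 − 130)/(130 − 15.00) = 4737 L/s.

4740 L/s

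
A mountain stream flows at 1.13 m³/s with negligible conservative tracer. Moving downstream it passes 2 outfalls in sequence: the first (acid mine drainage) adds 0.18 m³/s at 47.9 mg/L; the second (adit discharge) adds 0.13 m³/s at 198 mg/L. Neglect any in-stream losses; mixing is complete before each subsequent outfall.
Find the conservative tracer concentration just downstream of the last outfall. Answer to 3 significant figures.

23.9 mg/L

Below outfall 1: Q → 1.310 m³/s, C = (1.130·0 + 0.1800·47.90)/1.310 = 6.582 mg/L.
Below outfall 2: Q → 1.440 m³/s, C = (1.310·6.582 + 0.1300·198.0)/1.440 = 23.86 mg/L.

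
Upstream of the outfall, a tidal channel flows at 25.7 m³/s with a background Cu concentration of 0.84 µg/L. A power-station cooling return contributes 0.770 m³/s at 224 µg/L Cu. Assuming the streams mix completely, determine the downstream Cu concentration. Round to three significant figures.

7.33 µg/L

Flow-weighted average: C = (25.70·0.8400 + 0.7700·224.0) / 26.47 = 194.1/26.47 = 7.332 µg/L.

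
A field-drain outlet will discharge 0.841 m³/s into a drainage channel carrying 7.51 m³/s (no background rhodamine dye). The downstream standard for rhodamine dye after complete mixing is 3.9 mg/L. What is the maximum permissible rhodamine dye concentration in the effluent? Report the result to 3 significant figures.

At the limit, (Qr·Cr + Qe·Cₑ)/(Qr + Qe) = 3.9:
Cₑ = (8.351·3.9 − 7.510·0) / 0.8410 = 38.73 mg/L.

38.7 mg/L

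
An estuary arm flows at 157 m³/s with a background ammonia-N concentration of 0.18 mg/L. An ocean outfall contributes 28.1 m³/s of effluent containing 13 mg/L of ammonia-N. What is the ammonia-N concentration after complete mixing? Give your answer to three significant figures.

Mass balance: C = (157.0·0.1800 + 28.10·13.00) / 185.1 = 393.6/185.1 = 2.126 mg/L.

2.13 mg/L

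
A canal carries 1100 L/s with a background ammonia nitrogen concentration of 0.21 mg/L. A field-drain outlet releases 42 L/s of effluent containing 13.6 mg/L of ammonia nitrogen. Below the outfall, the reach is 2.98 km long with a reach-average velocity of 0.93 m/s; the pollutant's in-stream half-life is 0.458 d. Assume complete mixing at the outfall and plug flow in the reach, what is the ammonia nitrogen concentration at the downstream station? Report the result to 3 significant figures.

Mass balance: C = (1100·0.2100 + 42.00·13.60) / 1142 = 802.2/1142 = 0.7025 mg/L.
Travel time t = 2.98·1000 / 0.93 = 3204 s = 0.8901 h.
Half-life 0.458 d → k = ln 2 / 0.458 = 1.513 d⁻¹.
Decay over the reach: 0.7025·exp(−kt) = 0.7025·0.9454 = 0.6641 mg/L.

0.664 mg/L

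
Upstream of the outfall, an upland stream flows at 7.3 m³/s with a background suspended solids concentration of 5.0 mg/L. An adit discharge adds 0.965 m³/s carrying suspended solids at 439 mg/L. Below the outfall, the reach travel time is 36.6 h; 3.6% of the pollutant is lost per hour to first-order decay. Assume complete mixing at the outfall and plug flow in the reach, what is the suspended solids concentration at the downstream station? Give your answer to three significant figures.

14.5 mg/L

Mass balance: C = (7.300·5.000 + 0.9650·439.0) / 8.265 = 460.1/8.265 = 55.67 mg/L.
3.6%/h lost → k = −ln(1 − 0.036) = 0.03666 h⁻¹.
After decay, C = 55.67 × e^(−kt) = 55.67 × 0.2613 = 14.55 mg/L.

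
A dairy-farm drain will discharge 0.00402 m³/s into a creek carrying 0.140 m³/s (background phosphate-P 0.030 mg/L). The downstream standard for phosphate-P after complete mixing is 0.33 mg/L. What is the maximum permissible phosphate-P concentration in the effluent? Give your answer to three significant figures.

10.8 mg/L

At the limit, (Qr·Cr + Qe·Cₑ)/(Qr + Qe) = 0.33:
Cₑ = (0.1440·0.33 − 0.1400·0.03000) / 0.004020 = 10.78 mg/L.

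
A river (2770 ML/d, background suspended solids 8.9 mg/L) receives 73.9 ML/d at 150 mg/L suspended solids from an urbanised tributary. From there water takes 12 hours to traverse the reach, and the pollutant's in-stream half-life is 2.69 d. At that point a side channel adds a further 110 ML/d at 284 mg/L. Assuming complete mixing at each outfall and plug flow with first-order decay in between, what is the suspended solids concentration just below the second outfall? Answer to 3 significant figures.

After mixing, C = (2770·8.900 + 73.90·150.0) / 2844 = 35740/2844 = 12.57 mg/L; combined flow 2844 ML/d.
Half-life 2.69 d → k = ln 2 / 2.69 = 0.2577 d⁻¹.
Decay over the reach: 12.57·exp(−kt) = 12.57·0.8791 = 11.05 mg/L.
At the second outfall, C = (2844·11.05 + 110.0·284.0) / (2844 + 110.0) = 21.21 mg/L.

21.2 mg/L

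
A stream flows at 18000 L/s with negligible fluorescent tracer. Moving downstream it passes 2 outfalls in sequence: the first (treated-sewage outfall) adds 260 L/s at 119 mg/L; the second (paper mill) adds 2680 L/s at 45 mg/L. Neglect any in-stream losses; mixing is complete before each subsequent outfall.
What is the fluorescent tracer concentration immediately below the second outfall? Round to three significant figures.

7.24 mg/L

Outfall 1: combined Q = 18260 L/s; C = (18000·0 + 260.0·119.0)/18260 = 1.694 mg/L.
Outfall 2: combined Q = 20940 L/s; C = (18260·1.694 + 2680·45.00)/20940 = 7.237 mg/L.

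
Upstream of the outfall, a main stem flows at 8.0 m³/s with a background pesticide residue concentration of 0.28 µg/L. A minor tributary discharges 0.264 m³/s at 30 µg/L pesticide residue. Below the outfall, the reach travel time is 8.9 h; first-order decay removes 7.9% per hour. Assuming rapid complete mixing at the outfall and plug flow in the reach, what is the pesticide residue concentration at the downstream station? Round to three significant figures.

0.591 µg/L

Mass balance: C = (8.000·0.2800 + 0.2640·30.00) / 8.264 = 10.16/8.264 = 1.229 µg/L.
7.9%/h lost → k = −ln(1 − 0.079) = 0.08230 h⁻¹.
First-order decay: C = 1.229·exp(−k·t) = 1.229·0.4807 = 0.5910 µg/L.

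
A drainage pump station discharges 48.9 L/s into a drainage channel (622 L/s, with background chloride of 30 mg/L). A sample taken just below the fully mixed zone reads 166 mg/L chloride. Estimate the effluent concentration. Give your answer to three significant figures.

1900 mg/L

Mass balance: 622.0·30.00 + 48.90·Cₑ = 670.9·166.0
→ Cₑ = (670.9·166.0 − 622.0·30.00) / 48.90 = 1896 mg/L.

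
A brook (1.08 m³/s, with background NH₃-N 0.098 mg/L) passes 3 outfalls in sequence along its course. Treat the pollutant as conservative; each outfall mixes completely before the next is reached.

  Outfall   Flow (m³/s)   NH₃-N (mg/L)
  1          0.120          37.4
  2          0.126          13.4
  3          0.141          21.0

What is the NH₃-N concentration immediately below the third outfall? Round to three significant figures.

6.30 mg/L

Below outfall 1: Q → 1.200 m³/s, C = (1.080·0.09800 + 0.1200·37.40)/1.200 = 3.828 mg/L.
Below outfall 2: Q → 1.326 m³/s, C = (1.200·3.828 + 0.1260·13.40)/1.326 = 4.738 mg/L.
Below outfall 3: Q → 1.467 m³/s, C = (1.326·4.738 + 0.1410·21.00)/1.467 = 6.301 mg/L.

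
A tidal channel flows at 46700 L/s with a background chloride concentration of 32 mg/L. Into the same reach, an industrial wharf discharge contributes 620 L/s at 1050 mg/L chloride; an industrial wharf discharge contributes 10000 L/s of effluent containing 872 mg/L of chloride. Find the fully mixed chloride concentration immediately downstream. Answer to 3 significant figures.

190 mg/L

Mass balance: C = (46700·32.00 + 620.0·1050 + 10000·872.0) / 57320 = 10870000/57320 = 189.6 mg/L.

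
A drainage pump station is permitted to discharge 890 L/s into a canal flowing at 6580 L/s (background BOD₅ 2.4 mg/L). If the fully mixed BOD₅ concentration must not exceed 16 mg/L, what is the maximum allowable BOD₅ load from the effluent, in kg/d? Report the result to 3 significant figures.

Mass balance at the limit: 6580·2.400 + 890.0·Cₑ = 7470·16 → Cₑ = 116.5 mg/L.
890.0 L/s = 0.8900 m³/s. Load = 0.8900 m³/s × 116.5 g/m³ × 86 400 s/d = 8962 kg/d.

8960 kg/d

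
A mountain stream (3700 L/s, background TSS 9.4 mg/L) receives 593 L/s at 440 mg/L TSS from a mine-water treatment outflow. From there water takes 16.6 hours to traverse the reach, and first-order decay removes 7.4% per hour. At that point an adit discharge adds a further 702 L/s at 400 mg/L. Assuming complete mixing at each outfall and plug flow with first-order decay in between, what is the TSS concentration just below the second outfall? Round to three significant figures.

72.7 mg/L

Conservation of mass: C = (3700·9.400 + 593.0·440.0) / 4293 = 295700/4293 = 68.88 mg/L; combined flow 4293 L/s.
7.4%/h lost → k = −ln(1 − 0.074) = 0.07688 h⁻¹.
Applying C = C₀e^(−kt): 68.88 × 0.2791 = 19.22 mg/L.
Second outfall: C = (4293·19.22 + 702.0·400.0)/4995 = 72.74 mg/L.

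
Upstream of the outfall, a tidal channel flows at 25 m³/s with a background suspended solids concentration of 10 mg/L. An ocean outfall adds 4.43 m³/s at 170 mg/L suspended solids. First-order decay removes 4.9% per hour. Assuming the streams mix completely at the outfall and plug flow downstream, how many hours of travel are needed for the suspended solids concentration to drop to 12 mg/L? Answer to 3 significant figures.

Conservation of mass: C = (25.00·10.00 + 4.430·170.0) / 29.43 = 1003/29.43 = 34.08 mg/L.
4.9%/h lost → k = −ln(1 − 0.049) = 0.05024 h⁻¹.
34.08·exp(−k·t) = 12 → t = ln(34.08/12)/k = 74800 s = 20.78 h.

20.8 h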